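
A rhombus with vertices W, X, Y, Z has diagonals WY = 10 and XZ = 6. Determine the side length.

Half-diagonals are 5 and 3. side = sqrt(5^2 + 3^2) = sqrt(34)

sqrt(34)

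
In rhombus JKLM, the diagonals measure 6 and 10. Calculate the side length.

The diagonals of a rhombus bisect each other at right angles.
Half-diagonals: 6/2 = 3 and 10/2 = 5
side = sqrt(3^2 + 5^2)
side = sqrt(9 + 25)
side = sqrt(34)

sqrt(34)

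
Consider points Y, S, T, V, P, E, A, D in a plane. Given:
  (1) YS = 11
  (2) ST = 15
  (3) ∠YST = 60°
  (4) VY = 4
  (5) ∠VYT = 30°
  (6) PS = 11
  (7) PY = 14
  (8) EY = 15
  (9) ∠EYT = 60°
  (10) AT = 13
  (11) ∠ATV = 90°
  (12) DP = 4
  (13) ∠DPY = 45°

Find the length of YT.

Step 1: By the law of cosines on triangle YST: YT² = 11² + 15² − 2·11·15·cos(60°) = 181, so YT = √181.

Therefore, the length of YT = √181.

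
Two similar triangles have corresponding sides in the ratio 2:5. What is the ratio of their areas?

The ratio of areas of similar triangles equals the square of the side ratio.
Side ratio = 2:5
Area ratio = (2/5)^2 = 4/25 = 4:25

4:25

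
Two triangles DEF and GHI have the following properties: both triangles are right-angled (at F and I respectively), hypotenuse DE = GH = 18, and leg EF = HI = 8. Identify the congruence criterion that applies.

The given information matches HL: The hypotenuse and one leg of two right triangles are equal (Hypotenuse-Leg).

HL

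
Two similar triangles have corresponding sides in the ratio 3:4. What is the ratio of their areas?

The ratio of areas of similar triangles equals the square of the side ratio.
Side ratio = 3:4
Area ratio = (3/4)^2 = 9/16 = 9:16

9:16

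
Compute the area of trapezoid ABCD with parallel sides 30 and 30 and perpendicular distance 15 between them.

Area = (30 + 30) * 15 / 2 = 900 / 2 = 450

450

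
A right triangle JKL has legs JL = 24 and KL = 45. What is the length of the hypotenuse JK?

JK = sqrt(24^2 + 45^2) = sqrt(2601) = 51

51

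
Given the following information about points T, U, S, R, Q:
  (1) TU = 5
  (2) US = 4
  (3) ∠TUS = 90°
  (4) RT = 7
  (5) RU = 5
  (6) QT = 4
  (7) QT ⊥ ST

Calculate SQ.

Step 1: By the law of cosines on triangle SUT: ST² = 4² + 5² − 2·4·5·cos(90°) = 41, so ST = √41.
Step 2: By the law of cosines on triangle STQ: SQ² = √41² + 4² − 2·√41·4·cos(90°) = 57, so SQ = √57.

Therefore, the length of SQ = √57.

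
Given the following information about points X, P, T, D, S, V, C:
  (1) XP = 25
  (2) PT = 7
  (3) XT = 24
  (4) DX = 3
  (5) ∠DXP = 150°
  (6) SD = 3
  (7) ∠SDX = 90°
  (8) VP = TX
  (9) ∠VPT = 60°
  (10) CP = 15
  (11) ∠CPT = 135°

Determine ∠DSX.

Step 1: By the law of cosines on triangle SDX: SX² = 3² + 3² − 2·3·3·cos(90°) = 18, so SX = 3·√2.
Step 2: By the inverse law of cosines on triangle DSX: cos(∠DSX) = (3² + (3·√2)² − 3²) / (2·3·3·√2) = 18/25.46 = 0.7071, so ∠DSX = 45°.

Therefore, the measure of angle ∠DSX = 45°.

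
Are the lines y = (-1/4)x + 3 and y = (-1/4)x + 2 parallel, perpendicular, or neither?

Slope of line 1: m1 = -1/4
Slope of line 2: m2 = -1/4
m1 = m2, so the lines are parallel.

Parallel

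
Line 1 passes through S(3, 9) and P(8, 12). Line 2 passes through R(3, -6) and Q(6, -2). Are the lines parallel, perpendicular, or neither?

Slope of line 1: m1 = (12 - 9)/(8 - 3) = 3/5 = 3/5
Slope of line 2: m2 = (-2 - -6)/(6 - 3) = 4/3 = 4/3
m1 != m2 and m1*m2 = 4/5 != -1. Neither.

Neither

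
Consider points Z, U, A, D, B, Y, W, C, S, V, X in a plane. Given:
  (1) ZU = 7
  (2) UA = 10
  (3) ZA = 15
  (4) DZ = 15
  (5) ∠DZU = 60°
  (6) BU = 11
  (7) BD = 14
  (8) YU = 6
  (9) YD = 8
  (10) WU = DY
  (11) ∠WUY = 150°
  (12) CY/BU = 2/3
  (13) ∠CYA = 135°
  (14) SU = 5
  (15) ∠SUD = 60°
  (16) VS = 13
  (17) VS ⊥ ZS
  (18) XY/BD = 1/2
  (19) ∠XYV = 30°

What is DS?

Step 1: By the law of cosines on triangle UZD: UD² = 7² + 15² − 2·7·15·cos(60°) = 169, so UD = 13.
Step 2: By the law of cosines on triangle DUS: DS² = 13² + 5² − 2·13·5·cos(60°) = 129, so DS = √129.

Therefore, the length of DS = √129.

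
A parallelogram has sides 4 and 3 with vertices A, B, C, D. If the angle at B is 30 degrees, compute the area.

The area of a parallelogram equals the product of two adjacent sides times the sine of the included angle.
This is because the height equals 3 * sin(30°) = 3/2.
Area = 4 * 3/2 = 6

6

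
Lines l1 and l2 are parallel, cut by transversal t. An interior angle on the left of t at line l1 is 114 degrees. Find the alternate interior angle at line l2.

Alternate interior angles formed by parallel lines and a transversal are equal.
The given angle is 114 degrees.
The alternate interior angle = 114 degrees.

114 degrees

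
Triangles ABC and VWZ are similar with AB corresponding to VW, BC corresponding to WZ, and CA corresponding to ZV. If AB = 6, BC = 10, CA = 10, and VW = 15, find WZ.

k = 15/6 = 5/2. WZ = 5/2 * 10 = 25.

25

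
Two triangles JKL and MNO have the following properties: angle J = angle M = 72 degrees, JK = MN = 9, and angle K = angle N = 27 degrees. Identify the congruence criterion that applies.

The given information matches ASA: Two pairs of corresponding angles and the included side are equal (Angle-Side-Angle).

ASA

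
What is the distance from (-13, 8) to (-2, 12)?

d = sqrt((11)^2 + (4)^2) = sqrt(137)

sqrt(137)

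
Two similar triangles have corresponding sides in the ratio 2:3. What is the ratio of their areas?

The ratio of areas of similar triangles equals the square of the side ratio.
Side ratio = 2:3
Area ratio = (2/3)^2 = 4/9 = 4:9

4:9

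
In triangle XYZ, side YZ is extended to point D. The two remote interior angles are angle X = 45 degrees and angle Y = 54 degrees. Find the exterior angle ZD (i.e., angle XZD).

By the exterior angle theorem, an exterior angle of a triangle equals the sum of the two remote interior angles.
Exterior angle = angle X + angle Y
Exterior angle = 45 + 54 = 99 degrees

99 degrees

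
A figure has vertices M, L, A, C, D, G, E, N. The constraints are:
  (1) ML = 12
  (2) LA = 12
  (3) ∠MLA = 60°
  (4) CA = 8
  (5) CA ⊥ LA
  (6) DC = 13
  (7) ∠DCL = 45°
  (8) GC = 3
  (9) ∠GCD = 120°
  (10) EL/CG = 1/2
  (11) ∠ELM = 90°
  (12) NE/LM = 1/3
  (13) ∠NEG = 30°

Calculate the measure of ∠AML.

Step 1: By the law of cosines on triangle MLA: MA² = 12² + 12² − 2·12·12·cos(60°) = 144, so MA = 12.
Step 2: By the inverse law of cosines on triangle AML: cos(∠AML) = (12² + 12² − 12²) / (2·12·12) = 144/288 = 0.5, so ∠AML = 60°.

Therefore, the measure of angle ∠AML = 60°.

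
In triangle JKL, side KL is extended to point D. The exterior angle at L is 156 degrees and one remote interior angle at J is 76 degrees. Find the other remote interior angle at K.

By the exterior angle theorem: exterior angle = sum of remote interior angles.
156 = 76 + angle K
angle K = 156 - 76 = 80 degrees

80 degrees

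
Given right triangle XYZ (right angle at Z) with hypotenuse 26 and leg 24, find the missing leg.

By the Pythagorean theorem: YZ^2 = XY^2 - XZ^2
YZ^2 = 26^2 - 24^2 = 676 - 576 = 100
YZ = sqrt(100) = 10

10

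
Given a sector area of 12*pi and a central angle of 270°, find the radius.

Sector area A = πr² × θ/360, so r² = 360A / (πθ).
r² = 360 × 12*pi / (π × 270)
r² = 16
r = 4

4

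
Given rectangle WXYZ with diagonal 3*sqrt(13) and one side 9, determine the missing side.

The diagonal of a rectangle forms a right triangle with the two sides.
Rearranging the Pythagorean theorem: missing side = sqrt(d^2 - known^2).
= sqrt(117 - 81) = sqrt(36) = 6.

6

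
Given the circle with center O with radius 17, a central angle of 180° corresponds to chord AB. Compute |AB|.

Chord = 2(17) sin(90°) = 34

34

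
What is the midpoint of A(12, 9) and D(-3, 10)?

M = ((x₁ + x₂)/2, (y₁ + y₂)/2)
= ((12 + -3)/2, (9 + 10)/2)
= (9/2, 19/2) = (9/2, 19/2)

(9/2, 19/2)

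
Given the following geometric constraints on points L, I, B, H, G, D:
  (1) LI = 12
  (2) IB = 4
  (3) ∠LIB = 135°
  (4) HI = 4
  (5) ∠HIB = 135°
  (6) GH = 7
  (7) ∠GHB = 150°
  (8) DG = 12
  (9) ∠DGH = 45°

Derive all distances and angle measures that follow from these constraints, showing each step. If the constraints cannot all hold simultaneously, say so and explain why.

The constraints are consistent.

Step 1: From LI = 12, IB = 4, and ∠LIB = 135°, by the law of cosines:
  LB² = LI² + IB² - 2·LI·IB·cos(135°) = 144 + 16 + 67.88 = 227.9
  LB ≈ 15.1

Step 2: From BI = 4, IH = 4, and ∠BIH = 135°, by the law of cosines:
  BH² = BI² + IH² - 2·BI·IH·cos(135°) = 16 + 16 + 22.63 = 54.63
  BH ≈ 7.39

Step 3: From HG = 7, GD = 12, and ∠HGD = 45°, by the law of cosines:
  HD² = HG² + GD² - 2·HG·GD·cos(45°) = 49 + 144 - 118.8 = 74.21
  HD ≈ 8.61

Step 4: From BH = 7.39, HG = 7, and ∠BHG = 150°, by the law of cosines:
  BG² = BH² + HG² - 2·BH·HG·cos(150°) = 54.63 + 49 + 89.61 = 193.2
  BG ≈ 13.9

Step 5: From LB = 15.1, LI = 12, BI = 4, by the inverse law of cosines:
  cos(∠BLI) = (LB² + LI² - BI²) / (2·LB·LI)
  ∠BLI = 10.8°

Step 6: From BH = 7.39, BI = 4, HI = 4, by the inverse law of cosines:
  cos(∠HBI) = (BH² + BI² - HI²) / (2·BH·BI)
  ∠HBI = 22.5°

Step 7: From BI = 4, BL = 15.1, IL = 12, by the inverse law of cosines:
  cos(∠IBL) = (BI² + BL² - IL²) / (2·BI·BL)
  ∠IBL = 34.2°

Step 8: From HB = 7.39, HI = 4, BI = 4, by the inverse law of cosines:
  cos(∠BHI) = (HB² + HI² - BI²) / (2·HB·HI)
  ∠BHI = 22.5°

Step 9: From HD = 8.61, HG = 7, DG = 12, by the inverse law of cosines:
  cos(∠DHG) = (HD² + HG² - DG²) / (2·HD·HG)
  ∠DHG = 99.93°

Step 10: From DG = 12, DH = 8.61, GH = 7, by the inverse law of cosines:
  cos(∠GDH) = (DG² + DH² - GH²) / (2·DG·DH)
  ∠GDH = 35.07°

Step 11: From BG = 13.9, BH = 7.39, GH = 7, by the inverse law of cosines:
  cos(∠GBH) = (BG² + BH² - GH²) / (2·BG·BH)
  ∠GBH = 14.58°

Step 12: From GB = 13.9, GH = 7, BH = 7.39, by the inverse law of cosines:
  cos(∠BGH) = (GB² + GH² - BH²) / (2·GB·GH)
  ∠BGH = 15.42°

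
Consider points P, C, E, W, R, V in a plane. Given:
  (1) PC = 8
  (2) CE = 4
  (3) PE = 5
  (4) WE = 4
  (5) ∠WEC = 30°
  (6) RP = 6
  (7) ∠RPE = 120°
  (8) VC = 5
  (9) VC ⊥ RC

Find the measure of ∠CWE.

Step 1: By the law of cosines on triangle WEC: WC² = 4² + 4² − 2·4·4·cos(30°) = 4.29, so WC ≈ 2.07.
Step 2: By the inverse law of cosines on triangle CWE: cos(∠CWE) = (2.07² + 4² − 4²) / (2·2.07·4) = 4.29/16.56 = 0.2588, so ∠CWE = 75°.

Therefore, the measure of angle ∠CWE = 75°.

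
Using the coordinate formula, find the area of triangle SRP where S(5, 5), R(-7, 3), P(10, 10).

Shoelace: Area = (1/2)|5(3-10) + -7(10-5) + 10(5-3)| = (1/2)(50) = 25

25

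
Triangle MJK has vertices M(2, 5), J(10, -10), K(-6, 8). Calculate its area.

The Shoelace formula computes the area from vertex coordinates by summing cross products.
For vertices (2,5), (10,-10), (-6,8):
Signed sum = 2*-10 - 10*5 + 10*8 - -6*-10 + -6*5 - 2*8
= -70 + 20 + -46 = -96
Area = (1/2)|-96| = 48.

48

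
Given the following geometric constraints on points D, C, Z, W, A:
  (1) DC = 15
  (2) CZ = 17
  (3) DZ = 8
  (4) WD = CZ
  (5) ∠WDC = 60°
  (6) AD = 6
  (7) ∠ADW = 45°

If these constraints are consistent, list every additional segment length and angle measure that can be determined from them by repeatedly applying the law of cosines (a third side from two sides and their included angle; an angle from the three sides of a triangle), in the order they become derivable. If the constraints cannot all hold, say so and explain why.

The constraints are consistent. Derivable facts, in order:
After 1 step:
- CW ≈ 16.09
- WA ≈ 13.44
- ∠CDZ = 90°
- ∠CZD = 61.93°
- ∠DCZ = 28.07°
After 2 steps:
- ∠AWD = 18.4°
- ∠CWD = 53.82°
- ∠DAW = 116.6°
- ∠DCW = 66.18°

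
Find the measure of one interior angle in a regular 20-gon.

Each interior angle of a regular n-gon is (n - 2) * 180 / n.
For n = 20: (20 - 2) * 180 / 20 = 3240/20 = 162 degrees.

162 degrees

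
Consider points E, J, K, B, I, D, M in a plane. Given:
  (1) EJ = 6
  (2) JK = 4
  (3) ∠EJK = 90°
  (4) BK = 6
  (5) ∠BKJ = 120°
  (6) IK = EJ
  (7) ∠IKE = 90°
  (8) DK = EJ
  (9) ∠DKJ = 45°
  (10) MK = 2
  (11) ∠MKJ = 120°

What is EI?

From the given relations: IK = EJ = 6.
Step 1: By the law of cosines on triangle EJK: EK² = 6² + 4² − 2·6·4·cos(90°) = 52, so EK = 2·√13.
Step 2: By the law of cosines on triangle EKI: EI² = (2·√13)² + 6² − 2·2·√13·6·cos(90°) = 88, so EI = 2·√22.

Therefore, the length of EI = 2·√22.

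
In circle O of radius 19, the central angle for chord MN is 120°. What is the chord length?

Chord = 2(19) sin(60°) = 19*sqrt(3)

19*sqrt(3)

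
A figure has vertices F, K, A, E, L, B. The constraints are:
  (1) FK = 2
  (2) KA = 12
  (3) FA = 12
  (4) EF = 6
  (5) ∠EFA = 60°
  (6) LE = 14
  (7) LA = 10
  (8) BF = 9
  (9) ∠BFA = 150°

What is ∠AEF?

Step 1: By the law of cosines on triangle EFA: EA² = 6² + 12² − 2·6·12·cos(60°) = 108, so EA = 6·√3.
Step 2: By the inverse law of cosines on triangle AEF: cos(∠AEF) = ((6·√3)² + 6² − 12²) / (2·6·√3·6) = 0/124.71 = 0, so ∠AEF = 90°.

Therefore, the measure of angle ∠AEF = 90°.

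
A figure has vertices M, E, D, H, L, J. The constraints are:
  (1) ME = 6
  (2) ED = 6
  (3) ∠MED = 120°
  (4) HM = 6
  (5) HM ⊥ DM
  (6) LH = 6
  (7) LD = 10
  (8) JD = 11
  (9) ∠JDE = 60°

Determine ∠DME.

Step 1: By the law of cosines on triangle MED: MD² = 6² + 6² − 2·6·6·cos(120°) = 108, so MD = 6·√3.
Step 2: By the inverse law of cosines on triangle DME: cos(∠DME) = ((6·√3)² + 6² − 6²) / (2·6·√3·6) = 108/124.71 = 0.866, so ∠DME = 30°.

Therefore, the measure of angle ∠DME = 30°.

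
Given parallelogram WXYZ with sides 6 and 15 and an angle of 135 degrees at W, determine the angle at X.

In a parallelogram, consecutive angles are supplementary (sum to 180°).
angle X = 180 - angle W
angle X = 180 - 135
angle X = 45 degrees

45 degrees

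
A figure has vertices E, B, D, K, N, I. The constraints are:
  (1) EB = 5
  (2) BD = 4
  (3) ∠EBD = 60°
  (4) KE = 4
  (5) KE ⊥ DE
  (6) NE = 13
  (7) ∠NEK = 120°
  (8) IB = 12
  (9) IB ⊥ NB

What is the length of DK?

Step 1: By the law of cosines on triangle EBD: ED² = 5² + 4² − 2·5·4·cos(60°) = 21, so ED = √21.
Step 2: By the law of cosines on triangle DEK: DK² = √21² + 4² − 2·√21·4·cos(90°) = 37, so DK = √37.

Therefore, the length of DK = √37.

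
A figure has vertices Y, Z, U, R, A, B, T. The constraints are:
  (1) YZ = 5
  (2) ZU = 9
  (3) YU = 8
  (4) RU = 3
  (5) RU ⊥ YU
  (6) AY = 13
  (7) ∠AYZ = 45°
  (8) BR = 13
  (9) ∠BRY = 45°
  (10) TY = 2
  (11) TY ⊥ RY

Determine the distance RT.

Step 1: By the law of cosines on triangle RUY: RY² = 3² + 8² − 2·3·8·cos(90°) = 73, so RY = √73.
Step 2: By the law of cosines on triangle RYT: RT² = √73² + 2² − 2·√73·2·cos(90°) = 77, so RT = √77.

Therefore, the length of RT = √77.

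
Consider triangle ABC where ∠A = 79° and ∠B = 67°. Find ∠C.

The interior angles sum to 180°: angle C = 180 - 79 - 67 = 34°.
The triangle is acute (angles 79°, 67°, 34°).

34 degrees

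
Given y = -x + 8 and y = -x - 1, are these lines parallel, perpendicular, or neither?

Slope of line 1: m1 = -1
Slope of line 2: m2 = -1
m1 = m2, so the lines are parallel.

Parallel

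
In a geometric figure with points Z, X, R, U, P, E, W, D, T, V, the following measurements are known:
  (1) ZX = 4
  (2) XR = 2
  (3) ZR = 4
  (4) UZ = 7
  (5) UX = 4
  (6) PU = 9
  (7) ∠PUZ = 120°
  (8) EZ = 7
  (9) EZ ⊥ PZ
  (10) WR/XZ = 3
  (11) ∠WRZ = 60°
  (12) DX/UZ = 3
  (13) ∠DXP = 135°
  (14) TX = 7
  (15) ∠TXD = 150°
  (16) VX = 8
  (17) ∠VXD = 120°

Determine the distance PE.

Step 1: By the law of cosines on triangle ZUP: ZP² = 7² + 9² − 2·7·9·cos(120°) = 193, so ZP = √193.
Step 2: By the law of cosines on triangle PZE: PE² = √193² + 7² − 2·√193·7·cos(90°) = 242, so PE = 11·√2.

Therefore, the length of PE = 11·√2.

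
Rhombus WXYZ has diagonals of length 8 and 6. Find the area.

The diagonals of a rhombus divide it into four right triangles.
Each triangle has legs 8/ 2 = 4 and 6/2 = 3, so each has area (1/2)*4*3 = 6.
Four such triangles give total area = (d1 * d2) / 2 = 24.

24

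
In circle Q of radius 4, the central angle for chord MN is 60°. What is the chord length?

Chord = 2(4) sin(30°) = 4

4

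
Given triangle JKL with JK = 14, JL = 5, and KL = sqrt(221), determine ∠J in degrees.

By the inverse law of cosines: cos(J) = (JK² + JL² - KL²) / (2 × JK × JL)
cos(J) = (14² + 5² - (sqrt(221))²) / (2 × 14 × 5)
cos(J) = (196 + 25 - (221)) / 140
cos(J) = 0
J = arccos(0) = 90°

90°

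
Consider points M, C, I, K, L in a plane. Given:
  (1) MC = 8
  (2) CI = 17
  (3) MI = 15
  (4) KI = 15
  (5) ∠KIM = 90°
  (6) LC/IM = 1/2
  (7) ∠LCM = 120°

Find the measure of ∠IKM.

Step 1: By the law of cosines on triangle KIM: KM² = 15² + 15² − 2·15·15·cos(90°) = 450, so KM = 15·√2.
Step 2: By the inverse law of cosines on triangle IKM: cos(∠IKM) = (15² + (15·√2)² − 15²) / (2·15·15·√2) = 450/636.4 = 0.7071, so ∠IKM = 45°.

Therefore, the measure of angle ∠IKM = 45°.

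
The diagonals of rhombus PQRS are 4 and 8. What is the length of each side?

The diagonals of a rhombus bisect each other at right angles.
Half-diagonals: 4/2 = 2 and 8/2 = 4
side = sqrt(2^2 + 4^2)
side = sqrt(4 + 16)
side = sqrt(20) = 2*sqrt(5)

2*sqrt(5)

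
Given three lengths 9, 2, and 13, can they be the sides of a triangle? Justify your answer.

The longest side is 13. The other two sides sum to 2 + 9 = 11.
Since 11 ≤ 13, the two shorter sides cannot reach around to close the triangle.

No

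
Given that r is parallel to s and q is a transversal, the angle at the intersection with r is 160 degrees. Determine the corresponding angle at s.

When a transversal crosses parallel lines, angles in the same position at each intersection are called corresponding angles.
These are always equal, so the answer is 160 degrees.

160 degrees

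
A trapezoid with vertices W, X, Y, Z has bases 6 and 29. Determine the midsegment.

The midsegment of a trapezoid = (base1 + base2) / 2
midsegment = (6 + 29) / 2
midsegment = 35 / 2
midsegment = 35/2

35/2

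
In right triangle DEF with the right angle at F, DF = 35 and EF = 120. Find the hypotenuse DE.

DE = sqrt(35^2 + 120^2) = sqrt(15625) = 125

125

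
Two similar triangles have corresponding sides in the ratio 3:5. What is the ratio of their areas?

The ratio of areas of similar triangles equals the square of the side ratio.
Side ratio = 3:5
Area ratio = (3/5)^2 = 9/25 = 9:25

9:25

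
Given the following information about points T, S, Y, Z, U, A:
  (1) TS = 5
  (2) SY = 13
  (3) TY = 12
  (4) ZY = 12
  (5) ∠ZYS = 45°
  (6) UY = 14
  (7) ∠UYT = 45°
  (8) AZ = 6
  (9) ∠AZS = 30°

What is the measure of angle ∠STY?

Step 1: By the inverse law of cosines on triangle STY: cos(∠STY) = (5² + 12² − 13²) / (2·5·12) = 0/120 = 0, so ∠STY = 90°.

Therefore, the measure of angle ∠STY = 90°.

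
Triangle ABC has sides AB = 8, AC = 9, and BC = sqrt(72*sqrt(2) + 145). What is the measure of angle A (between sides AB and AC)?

When all three sides of a triangle are known, the law of cosines can be rearranged to find any angle.
cos(C) = (a² + b² - c²) / (2ab) gives cos(A) = -sqrt(2)/2.
Taking the inverse cosine: A = 135°.

135°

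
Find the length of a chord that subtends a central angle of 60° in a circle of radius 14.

Chord = 2(14) sin(30°) = 14

14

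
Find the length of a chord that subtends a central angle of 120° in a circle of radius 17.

Drop a perpendicular from the center to the chord, bisecting both the chord and the central angle.
Each half-chord = r sin(θ/2) = 17 sin(60°).
The full chord = 2 × 17 × sin(60°) = 17*sqrt(3).

17*sqrt(3)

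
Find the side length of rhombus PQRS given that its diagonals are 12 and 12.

In a rhombus, the diagonals bisect each other perpendicularly, creating four congruent right triangles.
Each triangle has legs 6 (half of 12) and 6 (half of 12).
The hypotenuse of each right triangle is a side of the rhombus:
side = sqrt(6^2 + 6^2) = sqrt(72) = 6*sqrt(2)

6*sqrt(2)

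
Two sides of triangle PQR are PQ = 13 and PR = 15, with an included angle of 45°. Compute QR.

When two sides and the included angle are known, the law of cosines gives the third side.
c^2 = a^2 + b^2 - 2ab cos(C) generalizes the Pythagorean theorem to non-right triangles.
Here: QR^2 = 169 + 225 - 390*(sqrt(2)/2) = 394 - 195*sqrt(2)
QR = sqrt(394 - 195*sqrt(2))

sqrt(394 - 195*sqrt(2))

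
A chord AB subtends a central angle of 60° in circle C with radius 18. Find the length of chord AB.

Chord = 2(18) sin(30°) = 18

18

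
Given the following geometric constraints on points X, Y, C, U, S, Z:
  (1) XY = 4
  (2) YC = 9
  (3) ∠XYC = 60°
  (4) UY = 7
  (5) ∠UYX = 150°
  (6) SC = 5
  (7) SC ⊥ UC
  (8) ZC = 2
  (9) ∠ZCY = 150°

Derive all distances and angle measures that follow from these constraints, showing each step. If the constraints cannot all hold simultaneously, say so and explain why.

The constraints are consistent.

Step 1: From XY = 4, YC = 9, and ∠XYC = 60°, by the law of cosines:
  XC² = XY² + YC² - 2·XY·YC·cos(60°) = 16 + 81 - 36 = 61
  XC = √61

Step 2: From XY = 4, YU = 7, and ∠XYU = 150°, by the law of cosines:
  XU² = XY² + YU² - 2·XY·YU·cos(150°) = 16 + 49 + 48.5 = 113.5
  XU ≈ 10.65

Step 3: From YC = 9, CZ = 2, and ∠YCZ = 150°, by the law of cosines:
  YZ² = YC² + CZ² - 2·YC·CZ·cos(150°) = 81 + 4 + 31.18 = 116.2
  YZ ≈ 10.78

Step 4: From XC = √61, XY = 4, CY = 9, by the inverse law of cosines:
  cos(∠CXY) = (XC² + XY² - CY²) / (2·XC·XY)
  ∠CXY = 93.67°

Step 5: From XU = 10.65, XY = 4, UY = 7, by the inverse law of cosines:
  cos(∠UXY) = (XU² + XY² - UY²) / (2·XU·XY)
  ∠UXY = 19.18°

Step 6: From YC = 9, YZ = 10.78, CZ = 2, by the inverse law of cosines:
  cos(∠CYZ) = (YC² + YZ² - CZ²) / (2·YC·YZ)
  ∠CYZ = 5.32°

Step 7: From CX = √61, CY = 9, XY = 4, by the inverse law of cosines:
  cos(∠XCY) = (CX² + CY² - XY²) / (2·CX·CY)
  ∠XCY = 26.33°

Step 8: From UX = 10.65, UY = 7, XY = 4, by the inverse law of cosines:
  cos(∠XUY) = (UX² + UY² - XY²) / (2·UX·UY)
  ∠XUY = 10.82°

Step 9: From ZC = 2, ZY = 10.78, CY = 9, by the inverse law of cosines:
  cos(∠CZY) = (ZC² + ZY² - CY²) / (2·ZC·ZY)
  ∠CZY = 24.68°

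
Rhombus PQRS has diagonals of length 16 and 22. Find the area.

The diagonals of a rhombus divide it into four right triangles.
Each triangle has legs 16/ 2 = 8 and 22/2 = 11, so each has area (1/2)*8*11 = 44.
Four such triangles give total area = (d1 * d2) / 2 = 176.

176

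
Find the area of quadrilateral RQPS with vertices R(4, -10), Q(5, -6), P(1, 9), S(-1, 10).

Shoelace: sum of cross terms = 66, Area = (1/2)|66| = 33

33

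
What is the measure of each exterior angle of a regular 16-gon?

Each exterior angle of a regular n-gon is 360 / n.
For n = 16: 360 / 16 = 45/2 degrees.

45/2 degrees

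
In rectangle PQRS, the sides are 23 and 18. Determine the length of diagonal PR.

d = sqrt(23^2 + 18^2) = sqrt(853)

sqrt(853)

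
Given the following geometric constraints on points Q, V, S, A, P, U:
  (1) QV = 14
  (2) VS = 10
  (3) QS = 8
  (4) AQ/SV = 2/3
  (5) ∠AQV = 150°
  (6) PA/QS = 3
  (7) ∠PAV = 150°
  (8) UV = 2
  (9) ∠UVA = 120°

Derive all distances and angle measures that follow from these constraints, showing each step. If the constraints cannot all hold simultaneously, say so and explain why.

The constraints are consistent.

From the given relations:
  AQ = 2/3·SV = 2/3·10 ≈ 6.67
  PA = 3·QS = 3·8 = 24

Step 1: From VQ = 14, QA = 6.67, and ∠VQA = 150°, by the law of cosines:
  VA² = VQ² + QA² - 2·VQ·QA·cos(150°) = 196 + 44.44 + 161.7 = 402.1
  VA ≈ 20.05

Step 2: From QS = 8, QV = 14, SV = 10, by the inverse law of cosines:
  cos(∠SQV) = (QS² + QV² - SV²) / (2·QS·QV)
  ∠SQV = 44.42°

Step 3: From VQ = 14, VS = 10, QS = 8, by the inverse law of cosines:
  cos(∠QVS) = (VQ² + VS² - QS²) / (2·VQ·VS)
  ∠QVS = 34.05°

Step 4: From SQ = 8, SV = 10, QV = 14, by the inverse law of cosines:
  cos(∠QSV) = (SQ² + SV² - QV²) / (2·SQ·SV)
  ∠QSV = 101.54°

Step 5: From VA = 20.05, AP = 24, and ∠VAP = 150°, by the law of cosines:
  VP² = VA² + AP² - 2·VA·AP·cos(150°) = 402.1 + 576 + 833.6 = 1812
  VP ≈ 42.56

Step 6: From AV = 20.05, VU = 2, and ∠AVU = 120°, by the law of cosines:
  AU² = AV² + VU² - 2·AV·VU·cos(120°) = 402.1 + 4 + 40.1 = 446.2
  AU ≈ 21.12

Step 7: From VA = 20.05, VQ = 14, AQ = 6.67, by the inverse law of cosines:
  cos(∠AVQ) = (VA² + VQ² - AQ²) / (2·VA·VQ)
  ∠AVQ = 9.57°

Step 8: From AQ = 6.67, AV = 20.05, QV = 14, by the inverse law of cosines:
  cos(∠QAV) = (AQ² + AV² - QV²) / (2·AQ·AV)
  ∠QAV = 20.43°

Step 9: From VA = 20.05, VP = 42.56, AP = 24, by the inverse law of cosines:
  cos(∠AVP) = (VA² + VP² - AP²) / (2·VA·VP)
  ∠AVP = 16.38°

Step 10: From AU = 21.12, AV = 20.05, UV = 2, by the inverse law of cosines:
  cos(∠UAV) = (AU² + AV² - UV²) / (2·AU·AV)
  ∠UAV = 4.7°

Step 11: From PA = 24, PV = 42.56, AV = 20.05, by the inverse law of cosines:
  cos(∠APV) = (PA² + PV² - AV²) / (2·PA·PV)
  ∠APV = 13.62°

Step 12: From UA = 21.12, UV = 2, AV = 20.05, by the inverse law of cosines:
  cos(∠AUV) = (UA² + UV² - AV²) / (2·UA·UV)
  ∠AUV = 55.3°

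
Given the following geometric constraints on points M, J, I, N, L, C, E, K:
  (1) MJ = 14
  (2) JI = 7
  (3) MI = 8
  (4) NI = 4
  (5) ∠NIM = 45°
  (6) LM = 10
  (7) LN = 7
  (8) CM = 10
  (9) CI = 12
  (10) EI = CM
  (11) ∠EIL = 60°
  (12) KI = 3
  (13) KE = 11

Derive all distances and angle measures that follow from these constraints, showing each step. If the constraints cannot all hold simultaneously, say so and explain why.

The constraints are consistent.

From the given relations:
  EI = CM = 10

Step 1: From MI = 8, IN = 4, and ∠MIN = 45°, by the law of cosines:
  MN² = MI² + IN² - 2·MI·IN·cos(45°) = 64 + 16 - 45.25 = 34.75
  MN ≈ 5.89

Step 2: From MC = 10, MI = 8, CI = 12, by the inverse law of cosines:
  cos(∠CMI) = (MC² + MI² - CI²) / (2·MC·MI)
  ∠CMI = 82.82°

Step 3: From MI = 8, MJ = 14, IJ = 7, by the inverse law of cosines:
  cos(∠IMJ) = (MI² + MJ² - IJ²) / (2·MI·MJ)
  ∠IMJ = 19.62°

Step 4: From JI = 7, JM = 14, IM = 8, by the inverse law of cosines:
  cos(∠IJM) = (JI² + JM² - IM²) / (2·JI·JM)
  ∠IJM = 22.56°

Step 5: From IC = 12, IM = 8, CM = 10, by the inverse law of cosines:
  cos(∠CIM) = (IC² + IM² - CM²) / (2·IC·IM)
  ∠CIM = 55.77°

Step 6: From IE = 10, IK = 3, EK = 11, by the inverse law of cosines:
  cos(∠EIK) = (IE² + IK² - EK²) / (2·IE·IK)
  ∠EIK = 101.54°

Step 7: From IJ = 7, IM = 8, JM = 14, by the inverse law of cosines:
  cos(∠JIM) = (IJ² + IM² - JM²) / (2·IJ·IM)
  ∠JIM = 137.82°

Step 8: From CI = 12, CM = 10, IM = 8, by the inverse law of cosines:
  cos(∠ICM) = (CI² + CM² - IM²) / (2·CI·CM)
  ∠ICM = 41.41°

Step 9: From EI = 10, EK = 11, IK = 3, by the inverse law of cosines:
  cos(∠IEK) = (EI² + EK² - IK²) / (2·EI·EK)
  ∠IEK = 15.5°

Step 10: From KE = 11, KI = 3, EI = 10, by the inverse law of cosines:
  cos(∠EKI) = (KE² + KI² - EI²) / (2·KE·KI)
  ∠EKI = 62.96°

Step 11: From MI = 8, MN = 5.89, IN = 4, by the inverse law of cosines:
  cos(∠IMN) = (MI² + MN² - IN²) / (2·MI·MN)
  ∠IMN = 28.68°

Step 12: From ML = 10, MN = 5.89, LN = 7, by the inverse law of cosines:
  cos(∠LMN) = (ML² + MN² - LN²) / (2·ML·MN)
  ∠LMN = 43.34°

Step 13: From NI = 4, NM = 5.89, IM = 8, by the inverse law of cosines:
  cos(∠INM) = (NI² + NM² - IM²) / (2·NI·NM)
  ∠INM = 106.32°

Step 14: From NL = 7, NM = 5.89, LM = 10, by the inverse law of cosines:
  cos(∠LNM) = (NL² + NM² - LM²) / (2·NL·NM)
  ∠LNM = 101.36°

Step 15: From LM = 10, LN = 7, MN = 5.89, by the inverse law of cosines:
  cos(∠MLN) = (LM² + LN² - MN²) / (2·LM·LN)
  ∠MLN = 35.3°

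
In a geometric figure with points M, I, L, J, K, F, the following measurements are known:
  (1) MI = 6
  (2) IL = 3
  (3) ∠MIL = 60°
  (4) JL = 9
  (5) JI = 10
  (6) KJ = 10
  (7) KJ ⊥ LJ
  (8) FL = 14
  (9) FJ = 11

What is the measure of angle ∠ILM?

Step 1: By the law of cosines on triangle LIM: LM² = 3² + 6² − 2·3·6·cos(60°) = 27, so LM = 3·√3.
Step 2: By the inverse law of cosines on triangle ILM: cos(∠ILM) = (3² + (3·√3)² − 6²) / (2·3·3·√3) = 0/31.18 = 0, so ∠ILM = 90°.

Therefore, the measure of angle ∠ILM = 90°.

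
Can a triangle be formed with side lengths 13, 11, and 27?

Check the triangle inequality: 13 + 11 = 24 ≤ 27.
Since the sum of two sides does not exceed the third, no triangle can be formed.

No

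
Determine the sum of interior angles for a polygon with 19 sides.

The sum of interior angles of an n-sided polygon is (n - 2) * 180.
For n = 19: (19 - 2) * 180 = 17 * 180 = 3060 degrees.

3060 degrees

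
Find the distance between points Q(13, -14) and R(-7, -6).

d = sqrt((-7 - 13)^2 + (-6 - -14)^2)
d = sqrt(-20^2 + 8^2)
d = sqrt(400 + 64)
d = sqrt(464) = 4*sqrt(29)

4*sqrt(29)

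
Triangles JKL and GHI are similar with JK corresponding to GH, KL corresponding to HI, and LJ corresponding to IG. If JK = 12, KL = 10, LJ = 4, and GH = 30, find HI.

k = 30/12 = 5/2. HI = 5/2 * 10 = 25.

25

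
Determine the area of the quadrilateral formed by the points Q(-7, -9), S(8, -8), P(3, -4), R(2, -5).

Using the Shoelace formula for a quadrilateral (vertices in order):
Area = (1/2)|sum of (x_i * y_(i+1) - x_(i+1) * y_i)|
Terms: (-7*-8 - 8*-9) = 128, (8*-4 - 3*-8) = -8, (3*-5 - 2*-4) = -7, (2*-9 - -7*-5) = -53
Sum = 60
Area = (1/2)(60) = 30

30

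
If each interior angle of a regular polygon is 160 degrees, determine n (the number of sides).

The exterior angle is the supplement of the interior angle: 180 - 160 = 20 degrees.
Since the exterior angles of any convex polygon sum to 360 degrees, the number of sides is 360 / 20 = 18.

18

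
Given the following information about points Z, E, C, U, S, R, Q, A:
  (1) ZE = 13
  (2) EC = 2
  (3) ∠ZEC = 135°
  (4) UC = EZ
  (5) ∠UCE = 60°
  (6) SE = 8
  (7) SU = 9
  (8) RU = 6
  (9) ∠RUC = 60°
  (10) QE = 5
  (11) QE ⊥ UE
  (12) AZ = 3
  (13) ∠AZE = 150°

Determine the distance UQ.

From the given relations: UC = EZ = 13.
Step 1: By the law of cosines on triangle UCE: UE² = 13² + 2² − 2·13·2·cos(60°) = 147, so UE = 7·√3.
Step 2: By the law of cosines on triangle UEQ: UQ² = (7·√3)² + 5² − 2·7·√3·5·cos(90°) = 172, so UQ = 2·√43.

Therefore, the length of UQ = 2·√43.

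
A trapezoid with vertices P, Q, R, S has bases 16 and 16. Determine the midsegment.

midsegment = (16 + 16) / 2 = 32 / 2 = 16

16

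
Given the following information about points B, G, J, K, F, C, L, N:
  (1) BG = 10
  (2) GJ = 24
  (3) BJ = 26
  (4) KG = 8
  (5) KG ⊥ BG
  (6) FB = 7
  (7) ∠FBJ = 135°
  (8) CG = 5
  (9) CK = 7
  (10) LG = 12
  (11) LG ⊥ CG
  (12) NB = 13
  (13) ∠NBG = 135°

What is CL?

Step 1: By the law of cosines on triangle CGL: CL² = 5² + 12² − 2·5·12·cos(90°) = 169, so CL = 13.

Therefore, the length of CL = 13.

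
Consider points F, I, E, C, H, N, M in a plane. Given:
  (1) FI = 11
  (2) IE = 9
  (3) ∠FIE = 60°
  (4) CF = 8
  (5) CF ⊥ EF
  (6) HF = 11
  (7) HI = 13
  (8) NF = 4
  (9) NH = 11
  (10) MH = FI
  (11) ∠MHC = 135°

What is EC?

Step 1: By the law of cosines on triangle EIF: EF² = 9² + 11² − 2·9·11·cos(60°) = 103, so EF = √103.
Step 2: By the law of cosines on triangle EFC: EC² = √103² + 8² − 2·√103·8·cos(90°) = 167, so EC = √167.

Therefore, the length of EC = √167.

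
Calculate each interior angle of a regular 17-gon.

Each interior angle of a regular n-gon is (n - 2) * 180 / n.
For n = 17: (17 - 2) * 180 / 17 = 2700/17 = 2700/17 degrees.

2700/17 degrees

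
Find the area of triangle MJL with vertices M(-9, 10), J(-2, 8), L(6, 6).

Using the Shoelace formula for a triangle:
Area = (1/2)|x0(y1 - y2) + x1(y2 - y0) + x2(y0 - y1)|
Area = (1/2)|-9(8 - 6) + -2(6 - 10) + 6(10 - 8)|
Area = (1/2)|-18 + 8 + 12|
Area = (1/2)|2|
Area = (1/2)(2)
Area = 1

1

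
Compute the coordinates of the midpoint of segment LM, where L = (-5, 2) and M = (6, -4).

The midpoint is the average of the coordinates:
x: (-5 + 6)/2 = 1/2
y: (2 + -4)/2 = -1
Midpoint = (1/2, -1)

(1/2, -1)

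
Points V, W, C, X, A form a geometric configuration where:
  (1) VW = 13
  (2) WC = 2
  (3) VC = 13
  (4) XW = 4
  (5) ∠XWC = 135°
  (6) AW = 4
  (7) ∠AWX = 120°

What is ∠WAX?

Step 1: By the law of cosines on triangle AWX: AX² = 4² + 4² − 2·4·4·cos(120°) = 48, so AX = 4·√3.
Step 2: By the inverse law of cosines on triangle WAX: cos(∠WAX) = (4² + (4·√3)² − 4²) / (2·4·4·√3) = 48/55.43 = 0.866, so ∠WAX = 30°.

Therefore, the measure of angle ∠WAX = 30°.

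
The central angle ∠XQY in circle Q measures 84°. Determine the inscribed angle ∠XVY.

Inscribed angle = 84° / 2 = 42° (inscribed angle theorem).

42°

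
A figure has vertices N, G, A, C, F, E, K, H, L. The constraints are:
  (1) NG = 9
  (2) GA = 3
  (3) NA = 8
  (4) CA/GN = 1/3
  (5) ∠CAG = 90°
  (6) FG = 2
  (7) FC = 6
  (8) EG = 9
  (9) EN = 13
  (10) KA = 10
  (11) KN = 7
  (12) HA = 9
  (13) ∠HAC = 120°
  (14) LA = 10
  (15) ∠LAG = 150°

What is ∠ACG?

From the given relations: CA = 1/3·GN = 1/3·9 = 3.
Step 1: By the law of cosines on triangle CAG: CG² = 3² + 3² − 2·3·3·cos(90°) = 18, so CG = 3·√2.
Step 2: By the inverse law of cosines on triangle ACG: cos(∠ACG) = (3² + (3·√2)² − 3²) / (2·3·3·√2) = 18/25.46 = 0.7071, so ∠ACG = 45°.

Therefore, the measure of angle ∠ACG = 45°.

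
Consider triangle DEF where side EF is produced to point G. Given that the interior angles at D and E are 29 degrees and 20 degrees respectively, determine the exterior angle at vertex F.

The interior angle at F is 180 - 29 - 20 = 131 degrees.
The exterior angle and interior angle at F are supplementary:
Exterior angle = 180 - 131 = 49 degrees.

49 degrees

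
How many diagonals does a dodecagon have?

Total line segments between 12 vertices = C(12,2) = 66.
Subtract the 12 sides: 66 - 12 = 54 diagonals.

54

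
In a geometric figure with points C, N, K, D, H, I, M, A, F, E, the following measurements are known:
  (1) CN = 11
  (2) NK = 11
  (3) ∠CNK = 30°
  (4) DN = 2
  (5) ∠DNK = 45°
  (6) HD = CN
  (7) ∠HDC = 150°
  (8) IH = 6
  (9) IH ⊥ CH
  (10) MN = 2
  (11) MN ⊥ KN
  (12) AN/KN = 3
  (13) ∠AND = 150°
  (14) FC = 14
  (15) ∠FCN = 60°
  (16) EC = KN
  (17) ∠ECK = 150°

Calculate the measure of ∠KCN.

Step 1: By the law of cosines on triangle CNK: CK² = 11² + 11² − 2·11·11·cos(30°) = 32.42, so CK ≈ 5.69.
Step 2: By the inverse law of cosines on triangle KCN: cos(∠KCN) = (5.69² + 11² − 11²) / (2·5.69·11) = 32.42/125.27 = 0.2588, so ∠KCN = 75°.

Therefore, the measure of angle ∠KCN = 75°.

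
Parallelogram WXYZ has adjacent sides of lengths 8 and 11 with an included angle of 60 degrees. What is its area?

Area = a * b * sin(theta)
Area = 8 * 11 * sin(60 degrees)
Area = 88 * sqrt(3)/2
Area = 44*sqrt(3)

44*sqrt(3)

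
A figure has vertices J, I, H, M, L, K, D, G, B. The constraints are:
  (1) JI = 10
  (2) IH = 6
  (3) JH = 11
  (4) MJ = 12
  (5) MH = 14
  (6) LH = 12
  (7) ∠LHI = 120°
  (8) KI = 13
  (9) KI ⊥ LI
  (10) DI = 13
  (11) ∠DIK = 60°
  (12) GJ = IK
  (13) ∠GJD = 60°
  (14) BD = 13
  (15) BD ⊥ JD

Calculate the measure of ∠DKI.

Step 1: By the law of cosines on triangle KID: KD² = 13² + 13² − 2·13·13·cos(60°) = 169, so KD = 13.
Step 2: By the inverse law of cosines on triangle DKI: cos(∠DKI) = (13² + 13² − 13²) / (2·13·13) = 169/338 = 0.5, so ∠DKI = 60°.

Therefore, the measure of angle ∠DKI = 60°.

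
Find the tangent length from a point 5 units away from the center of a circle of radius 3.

tangent = √(d² - r²) = √(5² - 3²) = √(25 - 9) = √16 = 4

4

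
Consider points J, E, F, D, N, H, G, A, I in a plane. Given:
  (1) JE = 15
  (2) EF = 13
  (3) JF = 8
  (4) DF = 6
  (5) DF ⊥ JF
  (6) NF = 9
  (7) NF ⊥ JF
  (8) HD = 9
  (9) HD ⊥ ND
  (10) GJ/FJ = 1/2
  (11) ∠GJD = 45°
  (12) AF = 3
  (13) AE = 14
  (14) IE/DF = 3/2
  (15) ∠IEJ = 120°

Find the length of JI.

From the given relations: IE = 3/2·DF = 3/2·6 = 9.
Step 1: By the law of cosines on triangle JEI: JI² = 15² + 9² − 2·15·9·cos(120°) = 441, so JI = 21.

Therefore, the length of JI = 21.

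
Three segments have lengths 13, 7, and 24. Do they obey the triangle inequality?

No.
The triangle inequality is violated: 13 + 7 = 20 ≤ 24.
These lengths cannot form a triangle.

No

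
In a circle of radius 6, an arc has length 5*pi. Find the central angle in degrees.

θ = 360 × 5*pi / (2π × 6) = 150° (rearranging arc length formula).

150°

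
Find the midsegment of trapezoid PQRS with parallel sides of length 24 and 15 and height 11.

The midsegment (median) of a trapezoid connects the midpoints of the non-parallel sides.
Its length is the average of the two bases: (24 + 15) / 2 = 39/2.

39/2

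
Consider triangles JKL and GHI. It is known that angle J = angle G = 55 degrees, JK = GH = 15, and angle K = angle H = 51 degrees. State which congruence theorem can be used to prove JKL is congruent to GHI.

The given information matches ASA: Two pairs of corresponding angles and the included side are equal (Angle-Side-Angle).

ASA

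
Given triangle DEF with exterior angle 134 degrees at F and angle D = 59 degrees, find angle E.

By the exterior angle theorem: exterior angle = sum of remote interior angles.
134 = 59 + angle E
angle E = 134 - 59 = 75 degrees

75 degrees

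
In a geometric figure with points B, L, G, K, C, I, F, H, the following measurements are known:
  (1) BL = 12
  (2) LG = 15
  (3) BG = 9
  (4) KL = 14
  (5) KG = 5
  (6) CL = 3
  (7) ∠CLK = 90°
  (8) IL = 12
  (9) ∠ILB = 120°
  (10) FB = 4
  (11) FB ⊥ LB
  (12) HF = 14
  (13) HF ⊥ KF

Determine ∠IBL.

Step 1: By the law of cosines on triangle BLI: BI² = 12² + 12² − 2·12·12·cos(120°) = 432, so BI = 12·√3.
Step 2: By the inverse law of cosines on triangle IBL: cos(∠IBL) = ((12·√3)² + 12² − 12²) / (2·12·√3·12) = 432/498.83 = 0.866, so ∠IBL = 30°.

Therefore, the measure of angle ∠IBL = 30°.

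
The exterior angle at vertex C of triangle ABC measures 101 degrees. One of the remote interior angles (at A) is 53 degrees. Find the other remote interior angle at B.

The exterior angle theorem states that an exterior angle equals the sum of the two non-adjacent interior angles.
So 101 = 53 + angle B, which gives angle B = 101 - 53 = 48 degrees.

48 degrees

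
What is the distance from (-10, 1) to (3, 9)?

d = sqrt((13)^2 + (8)^2) = sqrt(233)

sqrt(233)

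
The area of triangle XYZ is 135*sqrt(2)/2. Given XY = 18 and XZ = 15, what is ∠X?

From the SAS area formula Area = (1/2)ab sin(C), rearranging gives sin(C) = 2*Area/(ab).
sin(C) = 2 * 135*sqrt(2)/2 / (270) = sqrt(2)/2.
Therefore C = arcsin(sqrt(2)/2) = 45°.
Since sin(180° - C) = sin(C), the obtuse angle 135° gives the same area, so C = 45° or C = 135°.

45° or 135°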